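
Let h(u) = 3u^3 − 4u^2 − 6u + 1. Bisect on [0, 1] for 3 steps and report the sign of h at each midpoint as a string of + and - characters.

m = 0.5, h(m) = -2.625 (−); new bracket [0, 0.5]
m = 0.25, h(m) = -0.703125 (−); new bracket [0, 0.25]
m = 0.125, h(m) = 0.193359 (+); new bracket [0.125, 0.25]

--+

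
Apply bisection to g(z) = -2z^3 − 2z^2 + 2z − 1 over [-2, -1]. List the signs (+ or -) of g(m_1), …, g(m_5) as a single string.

g(-1.5) = -1.75 < 0, so the root lies in [-2, -1.5]
g(-1.75) = 0.09375 > 0, so the root lies in [-1.75, -1.5]
g(-1.625) = -0.949219 < 0, so the root lies in [-1.75, -1.625]
g(-1.6875) = -0.4595 < 0, so the root lies in [-1.75, -1.6875]
g(-1.71875) = -0.191 < 0, so the root lies in [-1.75, -1.71875]

-+---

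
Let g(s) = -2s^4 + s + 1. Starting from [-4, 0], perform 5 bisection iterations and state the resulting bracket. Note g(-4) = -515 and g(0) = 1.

m = -2, g(m) = -33 (−); new bracket [-2, 0]
m = -1, g(m) = -2 (−); new bracket [-1, 0]
m = -0.5, g(m) = 0.375 (+); new bracket [-1, -0.5]
m = -0.75, g(m) = -0.3828 (−); new bracket [-0.75, -0.5]
m = -0.625, g(m) = 0.0698 (+); new bracket [-0.75, -0.625]

[-0.75, -0.625]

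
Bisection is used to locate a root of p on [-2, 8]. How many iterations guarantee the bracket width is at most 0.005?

11

Width after n steps is 10/2^n. Need 2^n ≥ 10/0.005 = 2000.
2^10 = 1024 < 2000 ≤ 2^11 = 2048, so n = 11.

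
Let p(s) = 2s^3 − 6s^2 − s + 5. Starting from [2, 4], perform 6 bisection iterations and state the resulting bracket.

[2.84375, 2.875]

midpoint 3: p = 2 > 0 → [2, 3]
midpoint 2.5: p = -3.75 < 0 → [2.5, 3]
midpoint 2.75: p = -1.53125 < 0 → [2.75, 3]
midpoint 2.875: p = 0.0586 > 0 → [2.75, 2.875]
midpoint 2.8125: p = -0.7788 < 0 → [2.8125, 2.875]
midpoint 2.84375: p = -0.3709 < 0 → [2.84375, 2.875]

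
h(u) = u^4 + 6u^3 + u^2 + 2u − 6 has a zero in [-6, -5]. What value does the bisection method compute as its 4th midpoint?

h(-5.5) = -69.9375 < 0, so the root lies in [-6, -5.5]
h(-5.75) = -31.964844 < 0, so the root lies in [-6, -5.75]
h(-5.875) = -8.581787 < 0, so the root lies in [-6, -5.875]
h(-5.9375) = 4.2964 > 0, so the root lies in [-5.9375, -5.875]

-5.9375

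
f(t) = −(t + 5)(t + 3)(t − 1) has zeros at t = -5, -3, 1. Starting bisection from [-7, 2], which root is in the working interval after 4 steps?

m = -2.5, f(m) = 4.375 (+); new bracket [-2.5, 2]
m = -0.25, f(m) = 16.328125 (+); new bracket [-0.25, 2]
m = 0.875, f(m) = 2.845703 (+); new bracket [0.875, 2]
m = 1.4375, f(m) = -12.4978 (−); new bracket [0.875, 1.4375]

1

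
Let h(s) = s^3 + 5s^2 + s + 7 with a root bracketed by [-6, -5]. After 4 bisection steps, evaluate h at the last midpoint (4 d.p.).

midpoint -5.5: h = -13.625 < 0 → [-5.5, -5]
midpoint -5.25: h = -5.140625 < 0 → [-5.25, -5]
midpoint -5.125: h = -1.408203 < 0 → [-5.125, -5]
midpoint -5.0625: h = 0.3357 > 0 → [-5.125, -5.0625]

0.3357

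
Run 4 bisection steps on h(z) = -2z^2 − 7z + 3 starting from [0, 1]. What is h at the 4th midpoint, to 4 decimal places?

m = 0.5, h(m) = -1 (−); new bracket [0, 0.5]
m = 0.25, h(m) = 1.125 (+); new bracket [0.25, 0.5]
m = 0.375, h(m) = 0.09375 (+); new bracket [0.375, 0.5]
m = 0.4375, h(m) = -0.4453 (−); new bracket [0.375, 0.4375]

-0.4453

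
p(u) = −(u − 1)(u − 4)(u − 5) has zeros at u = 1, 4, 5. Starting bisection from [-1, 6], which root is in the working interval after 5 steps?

1

p(2.5) = -5.625 < 0, so the root lies in [-1, 2.5]
p(0.75) = 3.453125 > 0, so the root lies in [0.75, 2.5]
p(1.625) = -5.009766 < 0, so the root lies in [0.75, 1.625]
p(1.1875) = -2.0105 < 0, so the root lies in [0.75, 1.1875]
p(0.96875) = 0.3819 > 0, so the root lies in [0.96875, 1.1875]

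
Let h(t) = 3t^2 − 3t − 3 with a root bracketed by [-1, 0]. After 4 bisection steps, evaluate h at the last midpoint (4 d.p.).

t = -0.5 gives h = -0.75, negative; keep [-1, -0.5]
t = -0.75 gives h = 0.9375, positive; keep [-0.75, -0.5]
t = -0.625 gives h = 0.046875, positive; keep [-0.625, -0.5]
t = -0.5625 gives h = -0.3633, negative; keep [-0.625, -0.5625]

-0.3633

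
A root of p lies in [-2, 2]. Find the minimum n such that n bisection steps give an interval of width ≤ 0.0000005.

Width after n steps is 4/2^n. Need 2^n ≥ 4/0.0000005 = 8000000.
2^22 = 4194304 < 8000000 ≤ 2^23 = 8388608, so n = 23.

23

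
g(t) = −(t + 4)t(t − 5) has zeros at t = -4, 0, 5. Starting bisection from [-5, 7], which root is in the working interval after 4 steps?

5

m = 1, g(m) = 20 (+); new bracket [1, 7]
m = 4, g(m) = 32 (+); new bracket [4, 7]
m = 5.5, g(m) = -26.125 (−); new bracket [4, 5.5]
m = 4.75, g(m) = 10.3906 (+); new bracket [4.75, 5.5]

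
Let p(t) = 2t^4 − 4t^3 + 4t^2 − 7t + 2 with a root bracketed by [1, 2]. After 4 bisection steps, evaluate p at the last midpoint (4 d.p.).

0.2202

t = 1.5 gives p = -2.875, negative; keep [1.5, 2]
t = 1.75 gives p = -0.679688, negative; keep [1.75, 2]
t = 1.875 gives p = 1.289551, positive; keep [1.75, 1.875]
t = 1.8125 gives p = 0.2202, positive; keep [1.75, 1.8125]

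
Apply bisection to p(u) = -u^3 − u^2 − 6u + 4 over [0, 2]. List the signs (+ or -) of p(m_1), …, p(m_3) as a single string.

-+-

midpoint 1: p = -4 < 0 → [0, 1]
midpoint 0.5: p = 0.625 > 0 → [0.5, 1]
midpoint 0.75: p = -1.484375 < 0 → [0.5, 0.75]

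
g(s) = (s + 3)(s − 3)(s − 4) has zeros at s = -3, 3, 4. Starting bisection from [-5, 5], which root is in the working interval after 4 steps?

-3

m = 0, g(m) = 36 (+); new bracket [-5, 0]
m = -2.5, g(m) = 17.875 (+); new bracket [-5, -2.5]
m = -3.75, g(m) = -39.234375 (−); new bracket [-3.75, -2.5]
m = -3.125, g(m) = -5.4551 (−); new bracket [-3.125, -2.5]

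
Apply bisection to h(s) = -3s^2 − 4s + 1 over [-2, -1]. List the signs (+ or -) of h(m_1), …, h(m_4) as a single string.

+---

midpoint -1.5: h = 0.25 > 0 → [-2, -1.5]
midpoint -1.75: h = -1.1875 < 0 → [-1.75, -1.5]
midpoint -1.625: h = -0.421875 < 0 → [-1.625, -1.5]
midpoint -1.5625: h = -0.0742 < 0 → [-1.5625, -1.5]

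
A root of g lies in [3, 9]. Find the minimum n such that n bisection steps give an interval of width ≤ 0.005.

11

Width after n steps is 6/2^n. Need 2^n ≥ 6/0.005 = 1200.
2^10 = 1024 < 1200 ≤ 2^11 = 2048, so n = 11.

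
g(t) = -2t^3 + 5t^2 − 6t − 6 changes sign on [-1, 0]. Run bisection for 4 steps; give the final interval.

[-0.625, -0.5625]

g(-0.5) = -1.5 < 0, so the root lies in [-1, -0.5]
g(-0.75) = 2.15625 > 0, so the root lies in [-0.75, -0.5]
g(-0.625) = 0.191406 > 0, so the root lies in [-0.625, -0.5]
g(-0.5625) = -0.687 < 0, so the root lies in [-0.625, -0.5625]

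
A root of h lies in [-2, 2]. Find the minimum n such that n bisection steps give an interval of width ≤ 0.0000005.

Width after n steps is 4/2^n. Need 2^n ≥ 4/0.0000005 = 8000000.
2^22 = 4194304 < 8000000 ≤ 2^23 = 8388608, so n = 23.

23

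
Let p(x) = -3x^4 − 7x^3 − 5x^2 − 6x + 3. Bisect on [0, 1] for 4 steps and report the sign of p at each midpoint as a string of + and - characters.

p(0.5) = -2.3125 < 0, so the root lies in [0, 0.5]
p(0.25) = 1.066406 > 0, so the root lies in [0.25, 0.5]
p(0.375) = -0.381592 < 0, so the root lies in [0.25, 0.375]
p(0.3125) = 0.3945 > 0, so the root lies in [0.3125, 0.375]

-+-+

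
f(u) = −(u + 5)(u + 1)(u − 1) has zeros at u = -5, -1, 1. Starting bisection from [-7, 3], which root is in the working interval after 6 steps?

f(-2) = -9 < 0, so the root lies in [-7, -2]
f(-4.5) = -9.625 < 0, so the root lies in [-7, -4.5]
f(-5.75) = 24.046875 > 0, so the root lies in [-5.75, -4.5]
f(-5.125) = 3.1582 > 0, so the root lies in [-5.125, -4.5]
f(-4.8125) = -4.155 < 0, so the root lies in [-5.125, -4.8125]
f(-4.96875) = -0.7403 < 0, so the root lies in [-5.125, -4.96875]

-5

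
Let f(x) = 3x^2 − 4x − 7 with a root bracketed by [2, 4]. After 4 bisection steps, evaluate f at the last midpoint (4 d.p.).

0.4219

midpoint 3: f = 8 > 0 → [2, 3]
midpoint 2.5: f = 1.75 > 0 → [2, 2.5]
midpoint 2.25: f = -0.8125 < 0 → [2.25, 2.5]
midpoint 2.375: f = 0.4219 > 0 → [2.25, 2.375]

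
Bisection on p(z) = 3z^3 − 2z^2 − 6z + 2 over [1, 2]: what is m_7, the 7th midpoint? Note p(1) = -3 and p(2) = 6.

p(1.5) = -1.375 < 0, so the root lies in [1.5, 2]
p(1.75) = 1.453125 > 0, so the root lies in [1.5, 1.75]
p(1.625) = -0.158203 < 0, so the root lies in [1.625, 1.75]
p(1.6875) = 0.5959 > 0, so the root lies in [1.625, 1.6875]
p(1.65625) = 0.2063 > 0, so the root lies in [1.625, 1.65625]
p(1.640625) = 0.0209 > 0, so the root lies in [1.625, 1.640625]
p(1.6328125) = -0.0694 < 0, so the root lies in [1.6328125, 1.640625]

1.6328125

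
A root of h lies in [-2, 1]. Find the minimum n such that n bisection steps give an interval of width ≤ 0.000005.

20

Width after n steps is 3/2^n. Need 2^n ≥ 3/0.000005 = 600000.
2^19 = 524288 < 600000 ≤ 2^20 = 1048576, so n = 20.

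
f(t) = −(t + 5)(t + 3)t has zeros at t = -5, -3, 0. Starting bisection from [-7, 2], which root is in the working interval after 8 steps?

0

midpoint -2.5: f = 3.125 > 0 → [-2.5, 2]
midpoint -0.25: f = 3.265625 > 0 → [-0.25, 2]
midpoint 0.875: f = -19.919922 < 0 → [-0.25, 0.875]
midpoint 0.3125: f = -5.4993 < 0 → [-0.25, 0.3125]
midpoint 0.03125: f = -0.4766 < 0 → [-0.25, 0.03125]
midpoint -0.109375: f = 1.5462 > 0 → [-0.109375, 0.03125]
midpoint -0.0390625: f = 0.5738 > 0 → [-0.0390625, 0.03125]
midpoint -0.00390625: f = 0.0585 > 0 → [-0.00390625, 0.03125]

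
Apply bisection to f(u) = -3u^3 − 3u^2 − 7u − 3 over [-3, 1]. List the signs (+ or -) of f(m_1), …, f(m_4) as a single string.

+-+-

f(-1) = 4 > 0, so the root lies in [-1, 1]
f(0) = -3 < 0, so the root lies in [-1, 0]
f(-0.5) = 0.125 > 0, so the root lies in [-0.5, 0]
f(-0.25) = -1.3906 < 0, so the root lies in [-0.5, -0.25]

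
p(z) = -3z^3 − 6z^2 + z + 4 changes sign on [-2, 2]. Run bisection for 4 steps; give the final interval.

[0.75, 1]

midpoint 0: p = 4 > 0 → [0, 2]
midpoint 1: p = -4 < 0 → [0, 1]
midpoint 0.5: p = 2.625 > 0 → [0.5, 1]
midpoint 0.75: p = 0.1094 > 0 → [0.75, 1]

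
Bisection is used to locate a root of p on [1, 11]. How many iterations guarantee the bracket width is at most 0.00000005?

28

Width after n steps is 10/2^n. Need 2^n ≥ 10/0.00000005 = 200000000.
2^27 = 134217728 < 200000000 ≤ 2^28 = 268435456, so n = 28.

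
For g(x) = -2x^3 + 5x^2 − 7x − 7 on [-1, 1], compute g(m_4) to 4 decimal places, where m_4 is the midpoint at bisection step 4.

g(0) = -7 < 0, so the root lies in [-1, 0]
g(-0.5) = -2 < 0, so the root lies in [-1, -0.5]
g(-0.75) = 1.90625 > 0, so the root lies in [-0.75, -0.5]
g(-0.625) = -0.1836 < 0, so the root lies in [-0.75, -0.625]

-0.1836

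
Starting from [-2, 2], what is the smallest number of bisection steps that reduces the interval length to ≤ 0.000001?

22

Width after n steps is 4/2^n. Need 2^n ≥ 4/0.000001 = 4000000.
2^21 = 2097152 < 4000000 ≤ 2^22 = 4194304, so n = 22.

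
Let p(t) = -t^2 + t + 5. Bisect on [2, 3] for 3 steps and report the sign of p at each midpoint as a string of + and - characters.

++-

midpoint 2.5: p = 1.25 > 0 → [2.5, 3]
midpoint 2.75: p = 0.1875 > 0 → [2.75, 3]
midpoint 2.875: p = -0.390625 < 0 → [2.75, 2.875]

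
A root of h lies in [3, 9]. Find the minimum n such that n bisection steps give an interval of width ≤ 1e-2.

10

Width after n steps is 6/2^n. Need 2^n ≥ 6/1e-2 = 600.
2^9 = 512 < 600 ≤ 2^10 = 1024, so n = 10.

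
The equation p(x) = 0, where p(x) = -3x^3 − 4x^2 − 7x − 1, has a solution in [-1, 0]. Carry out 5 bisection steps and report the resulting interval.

[-0.15625, -0.125]

p(-0.5) = 1.875 > 0, so the root lies in [-0.5, 0]
p(-0.25) = 0.546875 > 0, so the root lies in [-0.25, 0]
p(-0.125) = -0.181641 < 0, so the root lies in [-0.25, -0.125]
p(-0.1875) = 0.1917 > 0, so the root lies in [-0.1875, -0.125]
p(-0.15625) = 0.0075 > 0, so the root lies in [-0.15625, -0.125]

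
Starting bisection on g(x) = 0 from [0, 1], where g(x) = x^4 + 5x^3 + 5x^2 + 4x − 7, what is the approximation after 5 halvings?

m = 0.5, g(m) = -3.0625 (−); new bracket [0.5, 1]
m = 0.75, g(m) = 1.238281 (+); new bracket [0.5, 0.75]
m = 0.625, g(m) = -1.173584 (−); new bracket [0.625, 0.75]
m = 0.6875, g(m) = -0.0386 (−); new bracket [0.6875, 0.75]
m = 0.71875, g(m) = 0.5814 (+); new bracket [0.6875, 0.71875]

0.71875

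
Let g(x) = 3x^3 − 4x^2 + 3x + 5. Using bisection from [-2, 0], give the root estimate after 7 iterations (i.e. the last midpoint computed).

m = -1, g(m) = -5 (−); new bracket [-1, 0]
m = -0.5, g(m) = 2.125 (+); new bracket [-1, -0.5]
m = -0.75, g(m) = -0.765625 (−); new bracket [-0.75, -0.5]
m = -0.625, g(m) = 0.8301 (+); new bracket [-0.75, -0.625]
m = -0.6875, g(m) = 0.072 (+); new bracket [-0.75, -0.6875]
m = -0.71875, g(m) = -0.3366 (−); new bracket [-0.71875, -0.6875]
m = -0.703125, g(m) = -0.1298 (−); new bracket [-0.703125, -0.6875]

-0.703125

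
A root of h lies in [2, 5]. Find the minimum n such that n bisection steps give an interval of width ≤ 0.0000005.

23

Width after n steps is 3/2^n. Need 2^n ≥ 3/0.0000005 = 6000000.
2^22 = 4194304 < 6000000 ≤ 2^23 = 8388608, so n = 23.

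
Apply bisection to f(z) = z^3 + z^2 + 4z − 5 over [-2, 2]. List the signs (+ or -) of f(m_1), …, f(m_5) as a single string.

m = 0, f(m) = -5 (−); new bracket [0, 2]
m = 1, f(m) = 1 (+); new bracket [0, 1]
m = 0.5, f(m) = -2.625 (−); new bracket [0.5, 1]
m = 0.75, f(m) = -1.0156 (−); new bracket [0.75, 1]
m = 0.875, f(m) = -0.0645 (−); new bracket [0.875, 1]

-+---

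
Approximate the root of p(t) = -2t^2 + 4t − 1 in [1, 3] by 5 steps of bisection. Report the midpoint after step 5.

1.6875

midpoint 2: p = -1 < 0 → [1, 2]
midpoint 1.5: p = 0.5 > 0 → [1.5, 2]
midpoint 1.75: p = -0.125 < 0 → [1.5, 1.75]
midpoint 1.625: p = 0.2188 > 0 → [1.625, 1.75]
midpoint 1.6875: p = 0.0547 > 0 → [1.6875, 1.75]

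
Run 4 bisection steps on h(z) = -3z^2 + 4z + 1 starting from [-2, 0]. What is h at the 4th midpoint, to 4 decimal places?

m = -1, h(m) = -6 (−); new bracket [-1, 0]
m = -0.5, h(m) = -1.75 (−); new bracket [-0.5, 0]
m = -0.25, h(m) = -0.1875 (−); new bracket [-0.25, 0]
m = -0.125, h(m) = 0.4531 (+); new bracket [-0.25, -0.125]

0.4531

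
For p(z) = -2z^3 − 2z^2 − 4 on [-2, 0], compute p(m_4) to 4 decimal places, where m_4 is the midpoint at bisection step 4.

-0.6992

z = -1 gives p = -4, negative; keep [-2, -1]
z = -1.5 gives p = -1.75, negative; keep [-2, -1.5]
z = -1.75 gives p = 0.59375, positive; keep [-1.75, -1.5]
z = -1.625 gives p = -0.6992, negative; keep [-1.75, -1.625]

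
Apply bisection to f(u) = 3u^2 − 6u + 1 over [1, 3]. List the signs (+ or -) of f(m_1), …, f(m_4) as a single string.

+--+

m = 2, f(m) = 1 (+); new bracket [1, 2]
m = 1.5, f(m) = -1.25 (−); new bracket [1.5, 2]
m = 1.75, f(m) = -0.3125 (−); new bracket [1.75, 2]
m = 1.875, f(m) = 0.2969 (+); new bracket [1.75, 1.875]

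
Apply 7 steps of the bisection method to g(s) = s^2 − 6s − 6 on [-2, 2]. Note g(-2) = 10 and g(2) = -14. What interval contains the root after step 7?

[-0.875, -0.84375]

g(0) = -6 < 0, so the root lies in [-2, 0]
g(-1) = 1 > 0, so the root lies in [-1, 0]
g(-0.5) = -2.75 < 0, so the root lies in [-1, -0.5]
g(-0.75) = -0.9375 < 0, so the root lies in [-1, -0.75]
g(-0.875) = 0.0156 > 0, so the root lies in [-0.875, -0.75]
g(-0.8125) = -0.4648 < 0, so the root lies in [-0.875, -0.8125]
g(-0.84375) = -0.2256 < 0, so the root lies in [-0.875, -0.84375]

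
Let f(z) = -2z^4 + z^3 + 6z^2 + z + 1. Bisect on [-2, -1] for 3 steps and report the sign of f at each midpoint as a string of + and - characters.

z = -1.5 gives f = -0.5, negative; keep [-1.5, -1]
z = -1.25 gives f = 2.289062, positive; keep [-1.5, -1.25]
z = -1.375 gives f = 1.220215, positive; keep [-1.5, -1.375]

-++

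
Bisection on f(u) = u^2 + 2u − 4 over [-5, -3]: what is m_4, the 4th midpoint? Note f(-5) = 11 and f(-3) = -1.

-3.125

midpoint -4: f = 4 > 0 → [-4, -3]
midpoint -3.5: f = 1.25 > 0 → [-3.5, -3]
midpoint -3.25: f = 0.0625 > 0 → [-3.25, -3]
midpoint -3.125: f = -0.4844 < 0 → [-3.25, -3.125]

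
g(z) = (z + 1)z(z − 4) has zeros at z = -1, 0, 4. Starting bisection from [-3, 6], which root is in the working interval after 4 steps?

g(1.5) = -9.375 < 0, so the root lies in [1.5, 6]
g(3.75) = -4.453125 < 0, so the root lies in [3.75, 6]
g(4.875) = 25.060547 > 0, so the root lies in [3.75, 4.875]
g(4.3125) = 7.1594 > 0, so the root lies in [3.75, 4.3125]

4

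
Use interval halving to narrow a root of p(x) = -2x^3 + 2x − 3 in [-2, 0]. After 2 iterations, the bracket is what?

x = -1 gives p = -3, negative; keep [-2, -1]
x = -1.5 gives p = 0.75, positive; keep [-1.5, -1]

[-1.5, -1]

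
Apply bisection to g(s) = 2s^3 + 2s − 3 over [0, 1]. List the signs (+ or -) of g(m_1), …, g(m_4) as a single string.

--+-

s = 0.5 gives g = -1.75, negative; keep [0.5, 1]
s = 0.75 gives g = -0.65625, negative; keep [0.75, 1]
s = 0.875 gives g = 0.089844, positive; keep [0.75, 0.875]
s = 0.8125 gives g = -0.3022, negative; keep [0.8125, 0.875]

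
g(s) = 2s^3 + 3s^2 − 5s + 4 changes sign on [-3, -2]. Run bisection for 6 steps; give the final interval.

[-2.703125, -2.6875]

m = -2.5, g(m) = 4 (+); new bracket [-3, -2.5]
m = -2.75, g(m) = -1.15625 (−); new bracket [-2.75, -2.5]
m = -2.625, g(m) = 1.621094 (+); new bracket [-2.75, -2.625]
m = -2.6875, g(m) = 0.2837 (+); new bracket [-2.75, -2.6875]
m = -2.71875, g(m) = -0.4233 (−); new bracket [-2.71875, -2.6875]
m = -2.703125, g(m) = -0.0666 (−); new bracket [-2.703125, -2.6875]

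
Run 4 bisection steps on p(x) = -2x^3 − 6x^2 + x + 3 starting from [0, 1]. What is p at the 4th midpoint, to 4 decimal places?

0.2017

x = 0.5 gives p = 1.75, positive; keep [0.5, 1]
x = 0.75 gives p = -0.46875, negative; keep [0.5, 0.75]
x = 0.625 gives p = 0.792969, positive; keep [0.625, 0.75]
x = 0.6875 gives p = 0.2017, positive; keep [0.6875, 0.75]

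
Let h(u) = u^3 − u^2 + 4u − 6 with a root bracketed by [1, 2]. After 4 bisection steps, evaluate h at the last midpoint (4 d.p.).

m = 1.5, h(m) = 1.125 (+); new bracket [1, 1.5]
m = 1.25, h(m) = -0.609375 (−); new bracket [1.25, 1.5]
m = 1.375, h(m) = 0.208984 (+); new bracket [1.25, 1.375]
m = 1.3125, h(m) = -0.2117 (−); new bracket [1.3125, 1.375]

-0.2117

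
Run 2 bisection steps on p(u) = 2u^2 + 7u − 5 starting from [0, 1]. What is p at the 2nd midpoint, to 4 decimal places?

u = 0.5 gives p = -1, negative; keep [0.5, 1]
u = 0.75 gives p = 1.375, positive; keep [0.5, 0.75]

1.3750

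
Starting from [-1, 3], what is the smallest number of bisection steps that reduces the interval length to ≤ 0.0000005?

23

Width after n steps is 4/2^n. Need 2^n ≥ 4/0.0000005 = 8000000.
2^22 = 4194304 < 8000000 ≤ 2^23 = 8388608, so n = 23.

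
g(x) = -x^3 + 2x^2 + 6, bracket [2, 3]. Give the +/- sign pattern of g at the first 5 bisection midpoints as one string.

m = 2.5, g(m) = 2.875 (+); new bracket [2.5, 3]
m = 2.75, g(m) = 0.328125 (+); new bracket [2.75, 3]
m = 2.875, g(m) = -1.232422 (−); new bracket [2.75, 2.875]
m = 2.8125, g(m) = -0.427 (−); new bracket [2.75, 2.8125]
m = 2.78125, g(m) = -0.0432 (−); new bracket [2.75, 2.78125]

++---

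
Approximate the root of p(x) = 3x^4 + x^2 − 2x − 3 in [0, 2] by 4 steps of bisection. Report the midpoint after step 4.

1.125

p(1) = -1 < 0, so the root lies in [1, 2]
p(1.5) = 11.4375 > 0, so the root lies in [1, 1.5]
p(1.25) = 3.386719 > 0, so the root lies in [1, 1.25]
p(1.125) = 0.821 > 0, so the root lies in [1, 1.125]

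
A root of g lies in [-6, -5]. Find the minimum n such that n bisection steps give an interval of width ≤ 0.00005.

Width after n steps is 1/2^n. Need 2^n ≥ 1/0.00005 = 20000.
2^14 = 16384 < 20000 ≤ 2^15 = 32768, so n = 15.

15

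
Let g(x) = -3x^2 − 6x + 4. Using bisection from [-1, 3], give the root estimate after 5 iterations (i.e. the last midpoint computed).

0.625

m = 1, g(m) = -5 (−); new bracket [-1, 1]
m = 0, g(m) = 4 (+); new bracket [0, 1]
m = 0.5, g(m) = 0.25 (+); new bracket [0.5, 1]
m = 0.75, g(m) = -2.1875 (−); new bracket [0.5, 0.75]
m = 0.625, g(m) = -0.9219 (−); new bracket [0.5, 0.625]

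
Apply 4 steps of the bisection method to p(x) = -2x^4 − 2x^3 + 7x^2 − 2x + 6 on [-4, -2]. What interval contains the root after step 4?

m = -3, p(m) = -33 (−); new bracket [-3, -2]
m = -2.5, p(m) = 7.875 (+); new bracket [-3, -2.5]
m = -2.75, p(m) = -8.351562 (−); new bracket [-2.75, -2.5]
m = -2.625, p(m) = 0.6987 (+); new bracket [-2.75, -2.625]

[-2.75, -2.625]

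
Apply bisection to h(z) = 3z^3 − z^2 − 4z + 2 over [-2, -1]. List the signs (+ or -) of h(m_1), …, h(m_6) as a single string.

midpoint -1.5: h = -4.375 < 0 → [-1.5, -1]
midpoint -1.25: h = -0.421875 < 0 → [-1.25, -1]
midpoint -1.125: h = 0.962891 > 0 → [-1.25, -1.125]
midpoint -1.1875: h = 0.3162 > 0 → [-1.25, -1.1875]
midpoint -1.21875: h = -0.0412 < 0 → [-1.21875, -1.1875]
midpoint -1.203125: h = 0.1404 > 0 → [-1.21875, -1.203125]

--++-+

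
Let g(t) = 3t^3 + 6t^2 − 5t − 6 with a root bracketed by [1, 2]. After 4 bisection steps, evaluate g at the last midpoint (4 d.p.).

g(1.5) = 10.125 > 0, so the root lies in [1, 1.5]
g(1.25) = 2.984375 > 0, so the root lies in [1, 1.25]
g(1.125) = 0.240234 > 0, so the root lies in [1, 1.125]
g(1.0625) = -0.9407 < 0, so the root lies in [1.0625, 1.125]

-0.9407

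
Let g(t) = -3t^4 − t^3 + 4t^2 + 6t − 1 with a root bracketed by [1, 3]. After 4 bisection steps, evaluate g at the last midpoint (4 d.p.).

1.4895

g(2) = -29 < 0, so the root lies in [1, 2]
g(1.5) = -1.5625 < 0, so the root lies in [1, 1.5]
g(1.25) = 3.472656 > 0, so the root lies in [1.25, 1.5]
g(1.375) = 1.4895 > 0, so the root lies in [1.375, 1.5]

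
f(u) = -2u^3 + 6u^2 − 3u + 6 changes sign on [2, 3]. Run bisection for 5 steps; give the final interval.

[2.8125, 2.84375]

midpoint 2.5: f = 4.75 > 0 → [2.5, 3]
midpoint 2.75: f = 1.53125 > 0 → [2.75, 3]
midpoint 2.875: f = -0.558594 < 0 → [2.75, 2.875]
midpoint 2.8125: f = 0.5288 > 0 → [2.8125, 2.875]
midpoint 2.84375: f = -0.0041 < 0 → [2.8125, 2.84375]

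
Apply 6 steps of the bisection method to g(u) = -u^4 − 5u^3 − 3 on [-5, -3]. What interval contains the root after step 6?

u = -4 gives g = 61, positive; keep [-5, -4]
u = -4.5 gives g = 42.5625, positive; keep [-5, -4.5]
u = -4.75 gives g = 23.792969, positive; keep [-5, -4.75]
u = -4.875 gives g = 11.4822, positive; keep [-5, -4.875]
u = -4.9375 gives g = 4.5232, positive; keep [-5, -4.9375]
u = -4.96875 gives g = 0.8335, positive; keep [-5, -4.96875]

[-5, -4.96875]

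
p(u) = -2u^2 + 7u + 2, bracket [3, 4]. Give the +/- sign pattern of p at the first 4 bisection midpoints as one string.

m = 3.5, p(m) = 2 (+); new bracket [3.5, 4]
m = 3.75, p(m) = 0.125 (+); new bracket [3.75, 4]
m = 3.875, p(m) = -0.90625 (−); new bracket [3.75, 3.875]
m = 3.8125, p(m) = -0.3828 (−); new bracket [3.75, 3.8125]

++--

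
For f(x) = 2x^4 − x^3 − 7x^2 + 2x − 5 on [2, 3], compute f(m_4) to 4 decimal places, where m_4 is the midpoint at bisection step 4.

x = 2.5 gives f = 18.75, positive; keep [2, 2.5]
x = 2.25 gives f = 3.929688, positive; keep [2, 2.25]
x = 2.125 gives f = -1.17334, negative; keep [2.125, 2.25]
x = 2.1875 gives f = 1.2068, positive; keep [2.125, 2.1875]

1.2068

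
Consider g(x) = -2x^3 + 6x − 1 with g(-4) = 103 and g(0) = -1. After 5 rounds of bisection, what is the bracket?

x = -2 gives g = 3, positive; keep [-2, 0]
x = -1 gives g = -5, negative; keep [-2, -1]
x = -1.5 gives g = -3.25, negative; keep [-2, -1.5]
x = -1.75 gives g = -0.7812, negative; keep [-2, -1.75]
x = -1.875 gives g = 0.9336, positive; keep [-1.875, -1.75]

[-1.875, -1.75]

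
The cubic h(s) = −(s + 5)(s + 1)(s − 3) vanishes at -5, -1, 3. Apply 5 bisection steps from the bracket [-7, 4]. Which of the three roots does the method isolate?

-5

h(-1.5) = -7.875 < 0, so the root lies in [-7, -1.5]
h(-4.25) = -17.671875 < 0, so the root lies in [-7, -4.25]
h(-5.625) = 24.931641 > 0, so the root lies in [-5.625, -4.25]
h(-4.9375) = -1.9534 < 0, so the root lies in [-5.625, -4.9375]
h(-5.28125) = 9.9715 > 0, so the root lies in [-5.28125, -4.9375]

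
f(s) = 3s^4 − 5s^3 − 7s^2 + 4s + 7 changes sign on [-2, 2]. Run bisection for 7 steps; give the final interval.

[1.125, 1.15625]

f(0) = 7 > 0, so the root lies in [0, 2]
f(1) = 2 > 0, so the root lies in [1, 2]
f(1.5) = -4.4375 < 0, so the root lies in [1, 1.5]
f(1.25) = -1.3789 < 0, so the root lies in [1, 1.25]
f(1.125) = 0.3269 > 0, so the root lies in [1.125, 1.25]
f(1.1875) = -0.5283 < 0, so the root lies in [1.125, 1.1875]
f(1.15625) = -0.1004 < 0, so the root lies in [1.125, 1.15625]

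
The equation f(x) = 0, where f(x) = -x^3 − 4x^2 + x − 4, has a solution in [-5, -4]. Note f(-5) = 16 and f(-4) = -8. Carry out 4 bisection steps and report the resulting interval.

x = -4.5 gives f = 1.625, positive; keep [-4.5, -4]
x = -4.25 gives f = -3.734375, negative; keep [-4.5, -4.25]
x = -4.375 gives f = -1.197266, negative; keep [-4.5, -4.375]
x = -4.4375 gives f = 0.1775, positive; keep [-4.4375, -4.375]

[-4.4375, -4.375]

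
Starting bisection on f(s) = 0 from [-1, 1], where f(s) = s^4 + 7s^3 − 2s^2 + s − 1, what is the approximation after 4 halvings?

midpoint 0: f = -1 < 0 → [0, 1]
midpoint 0.5: f = -0.0625 < 0 → [0.5, 1]
midpoint 0.75: f = 1.894531 > 0 → [0.5, 0.75]
midpoint 0.625: f = 0.7053 > 0 → [0.5, 0.625]

0.625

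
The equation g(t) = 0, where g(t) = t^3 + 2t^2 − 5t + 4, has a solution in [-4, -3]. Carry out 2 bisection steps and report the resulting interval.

[-3.75, -3.5]

m = -3.5, g(m) = 3.125 (+); new bracket [-4, -3.5]
m = -3.75, g(m) = -1.859375 (−); new bracket [-3.75, -3.5]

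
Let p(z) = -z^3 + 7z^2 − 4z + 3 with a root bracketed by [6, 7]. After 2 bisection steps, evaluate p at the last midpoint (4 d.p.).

p(6.5) = -1.875 < 0, so the root lies in [6, 6.5]
p(6.25) = 7.296875 > 0, so the root lies in [6.25, 6.5]

7.2969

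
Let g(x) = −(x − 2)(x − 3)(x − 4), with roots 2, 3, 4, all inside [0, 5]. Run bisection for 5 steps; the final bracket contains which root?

2

g(2.5) = -0.375 < 0, so the root lies in [0, 2.5]
g(1.25) = 3.609375 > 0, so the root lies in [1.25, 2.5]
g(1.875) = 0.298828 > 0, so the root lies in [1.875, 2.5]
g(2.1875) = -0.2761 < 0, so the root lies in [1.875, 2.1875]
g(2.03125) = -0.0596 < 0, so the root lies in [1.875, 2.03125]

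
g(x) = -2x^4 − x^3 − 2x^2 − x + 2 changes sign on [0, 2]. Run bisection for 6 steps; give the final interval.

midpoint 1: g = -4 < 0 → [0, 1]
midpoint 0.5: g = 0.75 > 0 → [0.5, 1]
midpoint 0.75: g = -0.929688 < 0 → [0.5, 0.75]
midpoint 0.625: g = 0.0444 > 0 → [0.625, 0.75]
midpoint 0.6875: g = -0.4046 < 0 → [0.625, 0.6875]
midpoint 0.65625: g = -0.1711 < 0 → [0.625, 0.65625]

[0.625, 0.65625]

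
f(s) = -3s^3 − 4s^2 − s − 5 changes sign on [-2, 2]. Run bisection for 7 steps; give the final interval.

s = 0 gives f = -5, negative; keep [-2, 0]
s = -1 gives f = -5, negative; keep [-2, -1]
s = -1.5 gives f = -2.375, negative; keep [-2, -1.5]
s = -1.75 gives f = 0.5781, positive; keep [-1.75, -1.5]
s = -1.625 gives f = -1.0645, negative; keep [-1.75, -1.625]
s = -1.6875 gives f = -0.2869, negative; keep [-1.75, -1.6875]
s = -1.71875 gives f = 0.1344, positive; keep [-1.71875, -1.6875]

[-1.71875, -1.6875]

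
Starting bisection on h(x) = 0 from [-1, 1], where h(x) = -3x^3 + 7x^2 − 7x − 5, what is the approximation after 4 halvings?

x = 0 gives h = -5, negative; keep [-1, 0]
x = -0.5 gives h = 0.625, positive; keep [-0.5, 0]
x = -0.25 gives h = -2.765625, negative; keep [-0.5, -0.25]
x = -0.375 gives h = -1.2324, negative; keep [-0.5, -0.375]

-0.375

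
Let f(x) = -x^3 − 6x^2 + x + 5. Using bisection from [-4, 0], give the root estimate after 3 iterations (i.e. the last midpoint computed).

-0.5

m = -2, f(m) = -13 (−); new bracket [-2, 0]
m = -1, f(m) = -1 (−); new bracket [-1, 0]
m = -0.5, f(m) = 3.125 (+); new bracket [-1, -0.5]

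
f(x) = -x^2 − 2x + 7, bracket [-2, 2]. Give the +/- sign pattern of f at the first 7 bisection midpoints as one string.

++++-+-

midpoint 0: f = 7 > 0 → [0, 2]
midpoint 1: f = 4 > 0 → [1, 2]
midpoint 1.5: f = 1.75 > 0 → [1.5, 2]
midpoint 1.75: f = 0.4375 > 0 → [1.75, 2]
midpoint 1.875: f = -0.2656 < 0 → [1.75, 1.875]
midpoint 1.8125: f = 0.0898 > 0 → [1.8125, 1.875]
midpoint 1.84375: f = -0.0869 < 0 → [1.8125, 1.84375]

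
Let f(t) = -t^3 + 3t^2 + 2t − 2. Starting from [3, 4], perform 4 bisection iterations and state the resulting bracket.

[3.375, 3.4375]

m = 3.5, f(m) = -1.125 (−); new bracket [3, 3.5]
m = 3.25, f(m) = 1.859375 (+); new bracket [3.25, 3.5]
m = 3.375, f(m) = 0.478516 (+); new bracket [3.375, 3.5]
m = 3.4375, f(m) = -0.2947 (−); new bracket [3.375, 3.4375]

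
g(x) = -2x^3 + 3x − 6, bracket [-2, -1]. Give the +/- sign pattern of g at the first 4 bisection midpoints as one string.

--++

midpoint -1.5: g = -3.75 < 0 → [-2, -1.5]
midpoint -1.75: g = -0.53125 < 0 → [-2, -1.75]
midpoint -1.875: g = 1.558594 > 0 → [-1.875, -1.75]
midpoint -1.8125: g = 0.4712 > 0 → [-1.8125, -1.75]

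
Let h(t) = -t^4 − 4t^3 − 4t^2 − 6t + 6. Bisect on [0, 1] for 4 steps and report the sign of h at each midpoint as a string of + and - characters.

midpoint 0.5: h = 1.4375 > 0 → [0.5, 1]
midpoint 0.75: h = -2.753906 < 0 → [0.5, 0.75]
midpoint 0.625: h = -0.44165 < 0 → [0.5, 0.625]
midpoint 0.5625: h = 0.5473 > 0 → [0.5625, 0.625]

+--+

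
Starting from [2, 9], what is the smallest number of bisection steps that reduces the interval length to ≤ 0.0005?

Width after n steps is 7/2^n. Need 2^n ≥ 7/0.0005 = 14000.
2^13 = 8192 < 14000 ≤ 2^14 = 16384, so n = 14.

14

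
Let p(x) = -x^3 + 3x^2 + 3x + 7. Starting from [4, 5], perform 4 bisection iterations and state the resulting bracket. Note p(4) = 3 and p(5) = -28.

[4.125, 4.1875]

p(4.5) = -9.875 < 0, so the root lies in [4, 4.5]
p(4.25) = -2.828125 < 0, so the root lies in [4, 4.25]
p(4.125) = 0.232422 > 0, so the root lies in [4.125, 4.25]
p(4.1875) = -1.2605 < 0, so the root lies in [4.125, 4.1875]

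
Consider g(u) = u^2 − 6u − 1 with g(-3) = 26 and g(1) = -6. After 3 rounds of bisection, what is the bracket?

midpoint -1: g = 6 > 0 → [-1, 1]
midpoint 0: g = -1 < 0 → [-1, 0]
midpoint -0.5: g = 2.25 > 0 → [-0.5, 0]

[-0.5, 0]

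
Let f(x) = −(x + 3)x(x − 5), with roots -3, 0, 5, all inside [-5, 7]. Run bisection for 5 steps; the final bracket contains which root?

5

f(1) = 16 > 0, so the root lies in [1, 7]
f(4) = 28 > 0, so the root lies in [4, 7]
f(5.5) = -23.375 < 0, so the root lies in [4, 5.5]
f(4.75) = 9.2031 > 0, so the root lies in [4.75, 5.5]
f(5.125) = -5.2051 < 0, so the root lies in [4.75, 5.125]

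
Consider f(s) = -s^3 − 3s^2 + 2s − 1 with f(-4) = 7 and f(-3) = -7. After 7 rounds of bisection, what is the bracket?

[-3.6328125, -3.625]

m = -3.5, f(m) = -1.875 (−); new bracket [-4, -3.5]
m = -3.75, f(m) = 2.046875 (+); new bracket [-3.75, -3.5]
m = -3.625, f(m) = -0.037109 (−); new bracket [-3.75, -3.625]
m = -3.6875, f(m) = 0.9734 (+); new bracket [-3.6875, -3.625]
m = -3.65625, f(m) = 0.4604 (+); new bracket [-3.65625, -3.625]
m = -3.640625, f(m) = 0.2097 (+); new bracket [-3.640625, -3.625]
m = -3.6328125, f(m) = 0.0858 (+); new bracket [-3.6328125, -3.625]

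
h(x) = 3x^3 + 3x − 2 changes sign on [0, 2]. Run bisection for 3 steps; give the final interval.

midpoint 1: h = 4 > 0 → [0, 1]
midpoint 0.5: h = -0.125 < 0 → [0.5, 1]
midpoint 0.75: h = 1.515625 > 0 → [0.5, 0.75]

[0.5, 0.75]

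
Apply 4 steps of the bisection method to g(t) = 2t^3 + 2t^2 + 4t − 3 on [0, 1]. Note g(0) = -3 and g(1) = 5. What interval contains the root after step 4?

g(0.5) = -0.25 < 0, so the root lies in [0.5, 1]
g(0.75) = 1.96875 > 0, so the root lies in [0.5, 0.75]
g(0.625) = 0.769531 > 0, so the root lies in [0.5, 0.625]
g(0.5625) = 0.2388 > 0, so the root lies in [0.5, 0.5625]

[0.5, 0.5625]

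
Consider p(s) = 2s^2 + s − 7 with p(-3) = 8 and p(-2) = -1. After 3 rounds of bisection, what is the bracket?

p(-2.5) = 3 > 0, so the root lies in [-2.5, -2]
p(-2.25) = 0.875 > 0, so the root lies in [-2.25, -2]
p(-2.125) = -0.09375 < 0, so the root lies in [-2.25, -2.125]

[-2.25, -2.125]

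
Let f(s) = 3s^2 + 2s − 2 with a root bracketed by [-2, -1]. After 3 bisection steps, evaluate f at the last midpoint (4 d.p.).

-0.4531

m = -1.5, f(m) = 1.75 (+); new bracket [-1.5, -1]
m = -1.25, f(m) = 0.1875 (+); new bracket [-1.25, -1]
m = -1.125, f(m) = -0.453125 (−); new bracket [-1.25, -1.125]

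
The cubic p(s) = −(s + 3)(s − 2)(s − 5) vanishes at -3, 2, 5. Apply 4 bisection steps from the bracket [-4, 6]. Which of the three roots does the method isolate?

s = 1 gives p = -16, negative; keep [-4, 1]
s = -1.5 gives p = -34.125, negative; keep [-4, -1.5]
s = -2.75 gives p = -9.203125, negative; keep [-4, -2.75]
s = -3.375 gives p = 16.8809, positive; keep [-3.375, -2.75]

-3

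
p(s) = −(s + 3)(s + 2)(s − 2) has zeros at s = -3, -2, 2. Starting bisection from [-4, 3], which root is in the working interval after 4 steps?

2

m = -0.5, p(m) = 9.375 (+); new bracket [-0.5, 3]
m = 1.25, p(m) = 10.359375 (+); new bracket [1.25, 3]
m = 2.125, p(m) = -2.642578 (−); new bracket [1.25, 2.125]
m = 1.6875, p(m) = 5.4016 (+); new bracket [1.6875, 2.125]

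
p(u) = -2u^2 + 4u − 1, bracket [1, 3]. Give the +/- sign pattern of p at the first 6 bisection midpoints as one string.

u = 2 gives p = -1, negative; keep [1, 2]
u = 1.5 gives p = 0.5, positive; keep [1.5, 2]
u = 1.75 gives p = -0.125, negative; keep [1.5, 1.75]
u = 1.625 gives p = 0.2188, positive; keep [1.625, 1.75]
u = 1.6875 gives p = 0.0547, positive; keep [1.6875, 1.75]
u = 1.71875 gives p = -0.0332, negative; keep [1.6875, 1.71875]

-+-++-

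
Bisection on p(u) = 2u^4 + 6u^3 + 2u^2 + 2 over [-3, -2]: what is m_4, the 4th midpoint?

-2.5625

p(-2.5) = -1.125 < 0, so the root lies in [-3, -2.5]
p(-2.75) = 6.726562 > 0, so the root lies in [-2.75, -2.5]
p(-2.625) = 2.215332 > 0, so the root lies in [-2.625, -2.5]
p(-2.5625) = 0.4097 > 0, so the root lies in [-2.5625, -2.5]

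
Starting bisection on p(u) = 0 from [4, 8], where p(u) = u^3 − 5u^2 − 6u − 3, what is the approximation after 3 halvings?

6.5

m = 6, p(m) = -3 (−); new bracket [6, 8]
m = 7, p(m) = 53 (+); new bracket [6, 7]
m = 6.5, p(m) = 21.375 (+); new bracket [6, 6.5]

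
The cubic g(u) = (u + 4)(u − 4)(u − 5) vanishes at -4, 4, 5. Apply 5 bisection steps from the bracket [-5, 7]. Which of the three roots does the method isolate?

midpoint 1: g = 60 > 0 → [-5, 1]
midpoint -2: g = 84 > 0 → [-5, -2]
midpoint -3.5: g = 31.875 > 0 → [-5, -3.5]
midpoint -4.25: g = -19.0781 < 0 → [-4.25, -3.5]
midpoint -3.875: g = 8.7363 > 0 → [-4.25, -3.875]

-4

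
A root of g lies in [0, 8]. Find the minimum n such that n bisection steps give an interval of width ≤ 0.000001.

Width after n steps is 8/2^n. Need 2^n ≥ 8/0.000001 = 8000000.
2^22 = 4194304 < 8000000 ≤ 2^23 = 8388608, so n = 23.

23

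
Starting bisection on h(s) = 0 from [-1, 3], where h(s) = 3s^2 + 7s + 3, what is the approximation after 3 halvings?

-0.5

s = 1 gives h = 13, positive; keep [-1, 1]
s = 0 gives h = 3, positive; keep [-1, 0]
s = -0.5 gives h = 0.25, positive; keep [-1, -0.5]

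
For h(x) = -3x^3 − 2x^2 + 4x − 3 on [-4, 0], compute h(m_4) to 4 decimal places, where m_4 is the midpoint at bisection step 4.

-0.0469

midpoint -2: h = 5 > 0 → [-2, 0]
midpoint -1: h = -6 < 0 → [-2, -1]
midpoint -1.5: h = -3.375 < 0 → [-2, -1.5]
midpoint -1.75: h = -0.0469 < 0 → [-2, -1.75]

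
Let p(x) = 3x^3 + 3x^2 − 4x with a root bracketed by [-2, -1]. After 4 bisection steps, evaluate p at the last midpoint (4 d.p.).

-0.7576

p(-1.5) = 2.625 > 0, so the root lies in [-2, -1.5]
p(-1.75) = 0.109375 > 0, so the root lies in [-2, -1.75]
p(-1.875) = -1.728516 < 0, so the root lies in [-1.875, -1.75]
p(-1.8125) = -0.7576 < 0, so the root lies in [-1.8125, -1.75]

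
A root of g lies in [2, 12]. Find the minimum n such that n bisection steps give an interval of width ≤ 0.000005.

21

Width after n steps is 10/2^n. Need 2^n ≥ 10/0.000005 = 2000000.
2^20 = 1048576 < 2000000 ≤ 2^21 = 2097152, so n = 21.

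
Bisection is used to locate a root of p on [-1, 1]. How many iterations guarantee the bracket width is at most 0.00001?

Width after n steps is 2/2^n. Need 2^n ≥ 2/0.00001 = 200000.
2^17 = 131072 < 200000 ≤ 2^18 = 262144, so n = 18.

18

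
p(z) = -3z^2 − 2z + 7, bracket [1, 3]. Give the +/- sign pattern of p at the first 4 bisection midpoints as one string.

---+

m = 2, p(m) = -9 (−); new bracket [1, 2]
m = 1.5, p(m) = -2.75 (−); new bracket [1, 1.5]
m = 1.25, p(m) = -0.1875 (−); new bracket [1, 1.25]
m = 1.125, p(m) = 0.9531 (+); new bracket [1.125, 1.25]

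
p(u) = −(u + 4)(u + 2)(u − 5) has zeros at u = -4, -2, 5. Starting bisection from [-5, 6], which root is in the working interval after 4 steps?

p(0.5) = 50.625 > 0, so the root lies in [0.5, 6]
p(3.25) = 66.609375 > 0, so the root lies in [3.25, 6]
p(4.625) = 21.427734 > 0, so the root lies in [4.625, 6]
p(5.3125) = -21.2805 < 0, so the root lies in [4.625, 5.3125]

5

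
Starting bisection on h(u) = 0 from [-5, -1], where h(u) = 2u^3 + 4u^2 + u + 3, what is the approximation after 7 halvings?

-2.09375

m = -3, h(m) = -18 (−); new bracket [-3, -1]
m = -2, h(m) = 1 (+); new bracket [-3, -2]
m = -2.5, h(m) = -5.75 (−); new bracket [-2.5, -2]
m = -2.25, h(m) = -1.7812 (−); new bracket [-2.25, -2]
m = -2.125, h(m) = -0.2539 (−); new bracket [-2.125, -2]
m = -2.0625, h(m) = 0.4058 (+); new bracket [-2.125, -2.0625]
m = -2.09375, h(m) = 0.0843 (+); new bracket [-2.125, -2.09375]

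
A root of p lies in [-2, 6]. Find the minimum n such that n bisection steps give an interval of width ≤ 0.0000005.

Width after n steps is 8/2^n. Need 2^n ≥ 8/0.0000005 = 16000000.
2^23 = 8388608 < 16000000 ≤ 2^24 = 16777216, so n = 24.

24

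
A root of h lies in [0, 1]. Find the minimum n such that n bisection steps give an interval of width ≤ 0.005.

Width after n steps is 1/2^n. Need 2^n ≥ 1/0.005 = 200.
2^7 = 128 < 200 ≤ 2^8 = 256, so n = 8.

8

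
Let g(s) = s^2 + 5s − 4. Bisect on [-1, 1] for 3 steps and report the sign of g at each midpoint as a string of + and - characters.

--+

m = 0, g(m) = -4 (−); new bracket [0, 1]
m = 0.5, g(m) = -1.25 (−); new bracket [0.5, 1]
m = 0.75, g(m) = 0.3125 (+); new bracket [0.5, 0.75]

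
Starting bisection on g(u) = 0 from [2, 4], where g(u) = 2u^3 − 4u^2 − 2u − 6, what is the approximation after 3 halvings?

2.75

u = 3 gives g = 6, positive; keep [2, 3]
u = 2.5 gives g = -4.75, negative; keep [2.5, 3]
u = 2.75 gives g = -0.15625, negative; keep [2.75, 3]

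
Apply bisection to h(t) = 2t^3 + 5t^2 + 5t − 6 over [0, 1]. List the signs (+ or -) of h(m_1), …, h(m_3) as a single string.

-+-

midpoint 0.5: h = -2 < 0 → [0.5, 1]
midpoint 0.75: h = 1.40625 > 0 → [0.5, 0.75]
midpoint 0.625: h = -0.433594 < 0 → [0.625, 0.75]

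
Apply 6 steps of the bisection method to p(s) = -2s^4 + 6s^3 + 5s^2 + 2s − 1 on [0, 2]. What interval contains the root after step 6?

[0.25, 0.28125]

s = 1 gives p = 10, positive; keep [0, 1]
s = 0.5 gives p = 1.875, positive; keep [0, 0.5]
s = 0.25 gives p = -0.101562, negative; keep [0.25, 0.5]
s = 0.375 gives p = 0.73, positive; keep [0.25, 0.375]
s = 0.3125 gives p = 0.2773, positive; keep [0.25, 0.3125]
s = 0.28125 gives p = 0.079, positive; keep [0.25, 0.28125]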